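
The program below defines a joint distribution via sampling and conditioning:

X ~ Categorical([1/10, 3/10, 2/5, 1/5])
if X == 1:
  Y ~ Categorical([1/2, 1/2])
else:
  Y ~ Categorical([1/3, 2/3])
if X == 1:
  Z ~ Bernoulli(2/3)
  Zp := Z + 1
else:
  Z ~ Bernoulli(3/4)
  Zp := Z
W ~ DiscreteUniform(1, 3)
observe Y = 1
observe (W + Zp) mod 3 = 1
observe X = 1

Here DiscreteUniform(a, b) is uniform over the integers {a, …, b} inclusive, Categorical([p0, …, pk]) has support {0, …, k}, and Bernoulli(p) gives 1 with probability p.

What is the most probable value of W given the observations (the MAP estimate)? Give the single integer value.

argmax_v P(W = v | obs) = 2

Enumerate traces; 2 have nonzero weight after conditioning:
  (X=1, Y=1, Z=0, W=3) weight 1/60
  (X=1, Y=1, Z=1, W=2) weight 1/30
Group by W:
  weight(W=2) = 1/30
  weight(W=3) = 1/60
Total weight = 1/30 + 1/60 = 1/20
P(W=2 | obs) = 1/30 / 1/20 = 2/3
P(W=3 | obs) = 1/60 / 1/20 = 1/3
argmax = 2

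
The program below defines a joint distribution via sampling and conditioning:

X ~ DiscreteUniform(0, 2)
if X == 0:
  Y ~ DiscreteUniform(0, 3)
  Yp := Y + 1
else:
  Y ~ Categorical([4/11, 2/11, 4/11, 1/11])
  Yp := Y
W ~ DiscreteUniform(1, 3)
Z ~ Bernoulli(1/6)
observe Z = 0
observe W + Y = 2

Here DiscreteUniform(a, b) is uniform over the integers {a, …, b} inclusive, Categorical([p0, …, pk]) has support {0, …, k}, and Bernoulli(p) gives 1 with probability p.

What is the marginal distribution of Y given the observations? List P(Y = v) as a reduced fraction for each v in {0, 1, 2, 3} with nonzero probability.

Enumerate traces; 6 have nonzero weight after conditioning:
  (X=0, Y=0, W=2, Z=0) weight 5/216
  (X=0, Y=1, W=1, Z=0) weight 5/216
  (X=1, Y=0, W=2, Z=0) weight 10/297
  (X=1, Y=1, W=1, Z=0) weight 5/297
  (X=2, Y=0, W=2, Z=0) weight 10/297
  (X=2, Y=1, W=1, Z=0) weight 5/297
Group by Y:
  weight(Y=0) = 215/2376
  weight(Y=1) = 5/88
Total weight = 215/2376 + 5/88 = 175/1188
P(Y=0 | obs) = 215/2376 / 175/1188 = 43/70
P(Y=1 | obs) = 5/88 / 175/1188 = 27/70

P(Y=0) = 43/70, P(Y=1) = 27/70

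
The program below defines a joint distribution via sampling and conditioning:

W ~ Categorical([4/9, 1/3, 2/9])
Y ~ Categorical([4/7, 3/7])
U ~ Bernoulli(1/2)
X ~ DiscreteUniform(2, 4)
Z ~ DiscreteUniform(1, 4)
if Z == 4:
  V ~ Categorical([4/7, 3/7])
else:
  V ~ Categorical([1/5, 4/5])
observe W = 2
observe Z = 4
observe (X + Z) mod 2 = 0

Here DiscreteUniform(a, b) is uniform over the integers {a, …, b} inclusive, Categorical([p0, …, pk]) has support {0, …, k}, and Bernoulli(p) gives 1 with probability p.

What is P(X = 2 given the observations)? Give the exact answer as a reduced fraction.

P(X = 2 | obs) = 1/2

Enumerate traces; 16 have nonzero weight after conditioning:
  (W=2, Y=0, U=0, X=2, Z=4, V=0) weight 4/1323
  (W=2, Y=0, U=0, X=2, Z=4, V=1) weight 1/441
  (W=2, Y=0, U=0, X=4, Z=4, V=0) weight 4/1323
  (W=2, Y=0, U=0, X=4, Z=4, V=1) weight 1/441
  (W=2, Y=0, U=1, X=2, Z=4, V=0) weight 4/1323
  (W=2, Y=0, U=1, X=2, Z=4, V=1) weight 1/441
  (W=2, Y=0, U=1, X=4, Z=4, V=0) weight 4/1323
  (W=2, Y=0, U=1, X=4, Z=4, V=1) weight 1/441
  … 8 more
Group by X:
  weight(X=2) = 1/54
  weight(X=4) = 1/54
Total weight = 1/54 + 1/54 = 1/27
P(X=2 | obs) = 1/54 / 1/27 = 1/2
P(X=4 | obs) = 1/54 / 1/27 = 1/2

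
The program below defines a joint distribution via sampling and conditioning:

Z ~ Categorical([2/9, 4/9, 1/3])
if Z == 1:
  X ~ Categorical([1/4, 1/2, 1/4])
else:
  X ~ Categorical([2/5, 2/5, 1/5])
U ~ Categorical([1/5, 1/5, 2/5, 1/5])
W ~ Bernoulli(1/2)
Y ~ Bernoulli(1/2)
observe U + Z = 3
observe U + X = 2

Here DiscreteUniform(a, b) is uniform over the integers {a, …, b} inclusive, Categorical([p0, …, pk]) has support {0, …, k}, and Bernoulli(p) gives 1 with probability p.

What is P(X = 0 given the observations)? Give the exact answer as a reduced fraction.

Enumerate traces; 8 have nonzero weight after conditioning:
  (Z=1, X=0, U=2, W=0, Y=0) weight 1/90
  (Z=1, X=0, U=2, W=0, Y=1) weight 1/90
  (Z=1, X=0, U=2, W=1, Y=0) weight 1/90
  (Z=1, X=0, U=2, W=1, Y=1) weight 1/90
  (Z=2, X=1, U=1, W=0, Y=0) weight 1/150
  (Z=2, X=1, U=1, W=0, Y=1) weight 1/150
  (Z=2, X=1, U=1, W=1, Y=0) weight 1/150
  (Z=2, X=1, U=1, W=1, Y=1) weight 1/150
Group by X:
  weight(X=0) = 2/45
  weight(X=1) = 2/75
Total weight = 2/45 + 2/75 = 16/225
P(X=0 | obs) = 2/45 / 16/225 = 5/8
P(X=1 | obs) = 2/75 / 16/225 = 3/8

P(X = 0 | obs) = 5/8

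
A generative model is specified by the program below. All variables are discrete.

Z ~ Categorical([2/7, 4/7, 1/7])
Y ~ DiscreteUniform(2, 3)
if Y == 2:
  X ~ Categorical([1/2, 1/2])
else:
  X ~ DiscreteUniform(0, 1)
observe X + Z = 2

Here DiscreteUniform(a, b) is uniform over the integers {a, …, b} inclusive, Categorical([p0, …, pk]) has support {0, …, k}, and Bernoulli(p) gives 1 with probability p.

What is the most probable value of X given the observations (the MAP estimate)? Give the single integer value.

argmax_v P(X = v | obs) = 1

Enumerate traces; 4 have nonzero weight after conditioning:
  (Z=1, Y=2, X=1) weight 1/7
  (Z=1, Y=3, X=1) weight 1/7
  (Z=2, Y=2, X=0) weight 1/28
  (Z=2, Y=3, X=0) weight 1/28
Group by X:
  weight(X=0) = 1/14
  weight(X=1) = 2/7
Total weight = 1/14 + 2/7 = 5/14
P(X=0 | obs) = 1/14 / 5/14 = 1/5
P(X=1 | obs) = 2/7 / 5/14 = 4/5
argmax = 1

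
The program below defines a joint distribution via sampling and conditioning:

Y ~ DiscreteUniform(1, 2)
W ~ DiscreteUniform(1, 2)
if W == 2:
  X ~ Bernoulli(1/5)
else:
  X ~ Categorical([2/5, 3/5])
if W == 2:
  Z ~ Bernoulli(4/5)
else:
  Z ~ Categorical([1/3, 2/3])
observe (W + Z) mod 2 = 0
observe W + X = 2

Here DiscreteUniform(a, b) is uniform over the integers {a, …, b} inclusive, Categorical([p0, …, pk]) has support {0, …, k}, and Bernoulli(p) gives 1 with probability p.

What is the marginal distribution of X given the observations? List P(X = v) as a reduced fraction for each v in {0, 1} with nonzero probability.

P(X=0) = 2/7, P(X=1) = 5/7

Enumerate traces; 4 have nonzero weight after conditioning:
  (Y=1, W=1, X=1, Z=1) weight 1/10
  (Y=1, W=2, X=0, Z=0) weight 1/25
  (Y=2, W=1, X=1, Z=1) weight 1/10
  (Y=2, W=2, X=0, Z=0) weight 1/25
Group by X:
  weight(X=0) = 2/25
  weight(X=1) = 1/5
Total weight = 2/25 + 1/5 = 7/25
P(X=0 | obs) = 2/25 / 7/25 = 2/7
P(X=1 | obs) = 1/5 / 7/25 = 5/7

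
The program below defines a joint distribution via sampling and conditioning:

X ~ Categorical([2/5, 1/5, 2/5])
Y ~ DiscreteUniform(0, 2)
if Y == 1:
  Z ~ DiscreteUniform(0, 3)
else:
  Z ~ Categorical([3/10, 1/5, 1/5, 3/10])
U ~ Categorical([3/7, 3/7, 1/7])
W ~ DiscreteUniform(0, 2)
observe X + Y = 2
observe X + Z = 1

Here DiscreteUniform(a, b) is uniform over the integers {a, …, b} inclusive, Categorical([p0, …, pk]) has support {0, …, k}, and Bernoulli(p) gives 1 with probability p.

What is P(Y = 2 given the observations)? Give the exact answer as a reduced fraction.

Enumerate traces; 18 have nonzero weight after conditioning:
  (X=0, Y=2, Z=1, U=0, W=0) weight 2/525
  (X=0, Y=2, Z=1, U=0, W=1) weight 2/525
  (X=0, Y=2, Z=1, U=0, W=2) weight 2/525
  (X=0, Y=2, Z=1, U=1, W=0) weight 2/525
  (X=0, Y=2, Z=1, U=1, W=1) weight 2/525
  (X=0, Y=2, Z=1, U=1, W=2) weight 2/525
  (X=0, Y=2, Z=1, U=2, W=0) weight 2/1575
  (X=0, Y=2, Z=1, U=2, W=1) weight 2/1575
  (X=1, Y=1, Z=0, U=0, W=0) weight 1/420
  … 9 more
Group by Y:
  weight(Y=1) = 1/60
  weight(Y=2) = 2/75
Total weight = 1/60 + 2/75 = 13/300
P(Y=1 | obs) = 1/60 / 13/300 = 5/13
P(Y=2 | obs) = 2/75 / 13/300 = 8/13

P(Y = 2 | obs) = 8/13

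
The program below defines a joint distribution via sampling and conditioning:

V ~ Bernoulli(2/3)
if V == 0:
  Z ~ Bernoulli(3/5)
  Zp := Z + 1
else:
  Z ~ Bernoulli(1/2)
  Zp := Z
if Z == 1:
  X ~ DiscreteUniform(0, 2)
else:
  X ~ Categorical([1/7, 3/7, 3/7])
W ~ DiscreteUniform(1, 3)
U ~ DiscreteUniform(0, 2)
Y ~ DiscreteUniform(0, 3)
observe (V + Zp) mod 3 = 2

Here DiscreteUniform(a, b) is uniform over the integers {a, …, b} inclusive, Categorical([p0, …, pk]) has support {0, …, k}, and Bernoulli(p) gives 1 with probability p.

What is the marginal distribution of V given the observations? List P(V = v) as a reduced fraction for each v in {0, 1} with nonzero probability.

Enumerate traces; 216 have nonzero weight after conditioning:
  (V=0, Z=1, X=0, W=1, U=0, Y=0) weight 1/540
  (V=0, Z=1, X=0, W=1, U=0, Y=1) weight 1/540
  (V=0, Z=1, X=0, W=1, U=0, Y=2) weight 1/540
  (V=0, Z=1, X=0, W=1, U=0, Y=3) weight 1/540
  (V=0, Z=1, X=0, W=1, U=1, Y=0) weight 1/540
  (V=0, Z=1, X=0, W=1, U=1, Y=1) weight 1/540
  (V=0, Z=1, X=0, W=1, U=1, Y=2) weight 1/540
  (V=0, Z=1, X=0, W=1, U=1, Y=3) weight 1/540
  (V=1, Z=1, X=0, W=1, U=0, Y=0) weight 1/324
  … 207 more
Group by V:
  weight(V=0) = 1/5
  weight(V=1) = 1/3
Total weight = 1/5 + 1/3 = 8/15
P(V=0 | obs) = 1/5 / 8/15 = 3/8
P(V=1 | obs) = 1/3 / 8/15 = 5/8

P(V=0) = 3/8, P(V=1) = 5/8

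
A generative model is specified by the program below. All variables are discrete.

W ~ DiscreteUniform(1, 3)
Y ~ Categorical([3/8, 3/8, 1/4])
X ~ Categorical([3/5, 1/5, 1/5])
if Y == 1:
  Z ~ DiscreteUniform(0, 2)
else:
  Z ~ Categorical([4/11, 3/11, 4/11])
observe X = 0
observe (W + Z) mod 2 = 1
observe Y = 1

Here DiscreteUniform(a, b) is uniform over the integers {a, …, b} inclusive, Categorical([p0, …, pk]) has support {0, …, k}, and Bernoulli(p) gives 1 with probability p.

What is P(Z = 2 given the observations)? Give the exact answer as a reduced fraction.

P(Z = 2 | obs) = 2/5

Enumerate traces; 5 have nonzero weight after conditioning:
  (W=1, Y=1, X=0, Z=0) weight 1/40
  (W=1, Y=1, X=0, Z=2) weight 1/40
  (W=2, Y=1, X=0, Z=1) weight 1/40
  (W=3, Y=1, X=0, Z=0) weight 1/40
  (W=3, Y=1, X=0, Z=2) weight 1/40
Group by Z:
  weight(Z=0) = 1/20
  weight(Z=1) = 1/40
  weight(Z=2) = 1/20
Total weight = 1/20 + 1/40 + 1/20 = 1/8
P(Z=0 | obs) = 1/20 / 1/8 = 2/5
P(Z=1 | obs) = 1/40 / 1/8 = 1/5
P(Z=2 | obs) = 1/20 / 1/8 = 2/5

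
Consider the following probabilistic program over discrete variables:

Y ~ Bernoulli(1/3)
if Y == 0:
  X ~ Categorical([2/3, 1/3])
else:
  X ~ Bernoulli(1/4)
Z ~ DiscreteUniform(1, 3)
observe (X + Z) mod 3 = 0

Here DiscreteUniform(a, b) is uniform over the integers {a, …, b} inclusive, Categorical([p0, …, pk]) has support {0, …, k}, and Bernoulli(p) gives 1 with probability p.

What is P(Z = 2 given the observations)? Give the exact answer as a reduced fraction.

Enumerate traces; 4 have nonzero weight after conditioning:
  (Y=0, X=0, Z=3) weight 4/27
  (Y=0, X=1, Z=2) weight 2/27
  (Y=1, X=0, Z=3) weight 1/12
  (Y=1, X=1, Z=2) weight 1/36
Group by Z:
  weight(Z=2) = 11/108
  weight(Z=3) = 25/108
Total weight = 11/108 + 25/108 = 1/3
P(Z=2 | obs) = 11/108 / 1/3 = 11/36
P(Z=3 | obs) = 25/108 / 1/3 = 25/36

P(Z = 2 | obs) = 11/36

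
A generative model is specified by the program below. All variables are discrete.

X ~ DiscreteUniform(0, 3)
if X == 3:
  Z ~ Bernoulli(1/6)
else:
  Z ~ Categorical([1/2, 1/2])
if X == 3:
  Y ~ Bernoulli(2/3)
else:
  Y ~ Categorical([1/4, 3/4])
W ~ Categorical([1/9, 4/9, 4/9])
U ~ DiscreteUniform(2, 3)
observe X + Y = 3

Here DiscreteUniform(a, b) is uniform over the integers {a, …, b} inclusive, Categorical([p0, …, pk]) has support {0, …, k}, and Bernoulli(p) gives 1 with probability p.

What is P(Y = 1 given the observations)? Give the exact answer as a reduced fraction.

Enumerate traces; 24 have nonzero weight after conditioning:
  (X=2, Z=0, Y=1, W=0, U=2) weight 1/192
  (X=2, Z=0, Y=1, W=0, U=3) weight 1/192
  (X=2, Z=0, Y=1, W=1, U=2) weight 1/48
  (X=2, Z=0, Y=1, W=1, U=3) weight 1/48
  (X=2, Z=0, Y=1, W=2, U=2) weight 1/48
  (X=2, Z=0, Y=1, W=2, U=3) weight 1/48
  (X=2, Z=1, Y=1, W=0, U=2) weight 1/192
  (X=2, Z=1, Y=1, W=0, U=3) weight 1/192
  (X=3, Z=0, Y=0, W=0, U=2) weight 5/1296
  … 15 more
Group by Y:
  weight(Y=0) = 1/12
  weight(Y=1) = 3/16
Total weight = 1/12 + 3/16 = 13/48
P(Y=0 | obs) = 1/12 / 13/48 = 4/13
P(Y=1 | obs) = 3/16 / 13/48 = 9/13

P(Y = 1 | obs) = 9/13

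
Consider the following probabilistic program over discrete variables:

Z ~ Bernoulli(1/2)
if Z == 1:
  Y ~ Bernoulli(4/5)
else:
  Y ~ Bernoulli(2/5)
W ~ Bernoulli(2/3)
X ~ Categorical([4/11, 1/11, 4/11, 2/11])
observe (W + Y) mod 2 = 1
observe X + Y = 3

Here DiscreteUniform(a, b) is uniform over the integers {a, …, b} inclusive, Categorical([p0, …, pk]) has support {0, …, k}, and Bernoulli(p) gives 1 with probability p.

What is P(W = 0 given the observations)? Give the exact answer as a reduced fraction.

P(W = 0 | obs) = 3/5

Enumerate traces; 4 have nonzero weight after conditioning:
  (Z=0, Y=0, W=1, X=3) weight 2/55
  (Z=0, Y=1, W=0, X=2) weight 4/165
  (Z=1, Y=0, W=1, X=3) weight 2/165
  (Z=1, Y=1, W=0, X=2) weight 8/165
Group by W:
  weight(W=0) = 4/55
  weight(W=1) = 8/165
Total weight = 4/55 + 8/165 = 4/33
P(W=0 | obs) = 4/55 / 4/33 = 3/5
P(W=1 | obs) = 8/165 / 4/33 = 2/5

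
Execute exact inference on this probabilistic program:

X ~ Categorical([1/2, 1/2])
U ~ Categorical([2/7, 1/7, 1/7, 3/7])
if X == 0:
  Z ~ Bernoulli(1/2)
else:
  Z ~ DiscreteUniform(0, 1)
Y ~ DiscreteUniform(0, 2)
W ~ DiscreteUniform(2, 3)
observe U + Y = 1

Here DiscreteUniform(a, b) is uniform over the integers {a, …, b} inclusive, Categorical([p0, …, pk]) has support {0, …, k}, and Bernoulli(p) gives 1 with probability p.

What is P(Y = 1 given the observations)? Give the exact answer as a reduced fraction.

Enumerate traces; 16 have nonzero weight after conditioning:
  (X=0, U=0, Z=0, Y=1, W=2) weight 1/84
  (X=0, U=0, Z=0, Y=1, W=3) weight 1/84
  (X=0, U=0, Z=1, Y=1, W=2) weight 1/84
  (X=0, U=0, Z=1, Y=1, W=3) weight 1/84
  (X=0, U=1, Z=0, Y=0, W=2) weight 1/168
  (X=0, U=1, Z=0, Y=0, W=3) weight 1/168
  (X=0, U=1, Z=1, Y=0, W=2) weight 1/168
  (X=0, U=1, Z=1, Y=0, W=3) weight 1/168
  … 8 more
Group by Y:
  weight(Y=0) = 1/21
  weight(Y=1) = 2/21
Total weight = 1/21 + 2/21 = 1/7
P(Y=0 | obs) = 1/21 / 1/7 = 1/3
P(Y=1 | obs) = 2/21 / 1/7 = 2/3

P(Y = 1 | obs) = 2/3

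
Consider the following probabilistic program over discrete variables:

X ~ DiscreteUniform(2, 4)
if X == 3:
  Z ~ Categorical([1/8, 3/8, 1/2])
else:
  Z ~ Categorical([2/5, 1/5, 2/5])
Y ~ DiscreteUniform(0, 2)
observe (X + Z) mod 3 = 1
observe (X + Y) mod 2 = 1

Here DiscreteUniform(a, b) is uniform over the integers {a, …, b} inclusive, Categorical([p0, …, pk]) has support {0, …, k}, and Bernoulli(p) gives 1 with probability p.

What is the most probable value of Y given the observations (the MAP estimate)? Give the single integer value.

Enumerate traces; 4 have nonzero weight after conditioning:
  (X=2, Z=2, Y=1) weight 2/45
  (X=3, Z=1, Y=0) weight 1/24
  (X=3, Z=1, Y=2) weight 1/24
  (X=4, Z=0, Y=1) weight 2/45
Group by Y:
  weight(Y=0) = 1/24
  weight(Y=1) = 4/45
  weight(Y=2) = 1/24
Total weight = 1/24 + 4/45 + 1/24 = 31/180
P(Y=0 | obs) = 1/24 / 31/180 = 15/62
P(Y=1 | obs) = 4/45 / 31/180 = 16/31
P(Y=2 | obs) = 1/24 / 31/180 = 15/62
argmax = 1

argmax_v P(Y = v | obs) = 1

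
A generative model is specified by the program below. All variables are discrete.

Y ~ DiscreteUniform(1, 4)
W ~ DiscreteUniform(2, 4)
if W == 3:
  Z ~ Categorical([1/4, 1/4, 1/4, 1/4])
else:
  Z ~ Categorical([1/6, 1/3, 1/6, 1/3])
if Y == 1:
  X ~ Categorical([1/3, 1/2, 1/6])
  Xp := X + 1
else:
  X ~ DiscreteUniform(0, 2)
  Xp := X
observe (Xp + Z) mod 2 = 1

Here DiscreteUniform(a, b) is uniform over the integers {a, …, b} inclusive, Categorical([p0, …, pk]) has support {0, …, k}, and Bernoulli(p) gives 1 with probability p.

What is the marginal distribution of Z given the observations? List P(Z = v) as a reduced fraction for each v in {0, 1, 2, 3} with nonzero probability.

Enumerate traces; 72 have nonzero weight after conditioning:
  (Y=1, W=2, Z=0, X=0) weight 1/216
  (Y=1, W=2, Z=0, X=2) weight 1/432
  (Y=1, W=2, Z=1, X=1) weight 1/72
  (Y=1, W=2, Z=2, X=0) weight 1/216
  (Y=1, W=2, Z=2, X=2) weight 1/432
  (Y=1, W=2, Z=3, X=1) weight 1/72
  (Y=1, W=3, Z=0, X=0) weight 1/144
  (Y=1, W=3, Z=0, X=2) weight 1/288
  … 64 more
Group by Z:
  weight(Z=0) = 7/96
  weight(Z=1) = 55/288
  weight(Z=2) = 7/96
  weight(Z=3) = 55/288
Total weight = 7/96 + 55/288 + 7/96 + 55/288 = 19/36
P(Z=0 | obs) = 7/96 / 19/36 = 21/152
P(Z=1 | obs) = 55/288 / 19/36 = 55/152
P(Z=2 | obs) = 7/96 / 19/36 = 21/152
P(Z=3 | obs) = 55/288 / 19/36 = 55/152

P(Z=0) = 21/152, P(Z=1) = 55/152, P(Z=2) = 21/152, P(Z=3) = 55/152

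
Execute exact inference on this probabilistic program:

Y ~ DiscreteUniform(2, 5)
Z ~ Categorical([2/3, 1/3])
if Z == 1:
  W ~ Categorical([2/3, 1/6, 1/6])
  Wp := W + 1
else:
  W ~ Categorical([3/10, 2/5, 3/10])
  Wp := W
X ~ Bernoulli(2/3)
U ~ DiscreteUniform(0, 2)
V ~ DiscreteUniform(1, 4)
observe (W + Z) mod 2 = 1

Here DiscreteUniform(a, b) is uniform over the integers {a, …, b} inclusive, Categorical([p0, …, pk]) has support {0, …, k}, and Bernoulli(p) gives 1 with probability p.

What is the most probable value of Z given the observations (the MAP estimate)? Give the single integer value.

Enumerate traces; 288 have nonzero weight after conditioning:
  (Y=2, Z=0, W=1, X=0, U=0, V=1) weight 1/540
  (Y=2, Z=0, W=1, X=0, U=0, V=2) weight 1/540
  (Y=2, Z=0, W=1, X=0, U=0, V=3) weight 1/540
  (Y=2, Z=0, W=1, X=0, U=0, V=4) weight 1/540
  (Y=2, Z=0, W=1, X=0, U=1, V=1) weight 1/540
  (Y=2, Z=0, W=1, X=0, U=1, V=2) weight 1/540
  (Y=2, Z=0, W=1, X=0, U=1, V=3) weight 1/540
  (Y=2, Z=0, W=1, X=0, U=1, V=4) weight 1/540
  (Y=2, Z=1, W=0, X=0, U=0, V=1) weight 1/648
  … 279 more
Group by Z:
  weight(Z=0) = 4/15
  weight(Z=1) = 5/18
Total weight = 4/15 + 5/18 = 49/90
P(Z=0 | obs) = 4/15 / 49/90 = 24/49
P(Z=1 | obs) = 5/18 / 49/90 = 25/49
argmax = 1

argmax_v P(Z = v | obs) = 1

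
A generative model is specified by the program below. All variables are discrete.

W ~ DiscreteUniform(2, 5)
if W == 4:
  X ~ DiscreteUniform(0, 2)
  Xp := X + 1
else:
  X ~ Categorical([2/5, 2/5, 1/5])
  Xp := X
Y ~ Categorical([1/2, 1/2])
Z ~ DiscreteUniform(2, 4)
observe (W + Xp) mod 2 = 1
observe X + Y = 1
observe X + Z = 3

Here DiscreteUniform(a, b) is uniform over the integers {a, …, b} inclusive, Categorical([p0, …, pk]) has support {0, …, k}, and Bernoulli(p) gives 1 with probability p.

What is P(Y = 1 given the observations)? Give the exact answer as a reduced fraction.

P(Y = 1 | obs) = 17/23

Enumerate traces; 4 have nonzero weight after conditioning:
  (W=2, X=1, Y=0, Z=2) weight 1/60
  (W=3, X=0, Y=1, Z=3) weight 1/60
  (W=4, X=0, Y=1, Z=3) weight 1/72
  (W=5, X=0, Y=1, Z=3) weight 1/60
Group by Y:
  weight(Y=0) = 1/60
  weight(Y=1) = 17/360
Total weight = 1/60 + 17/360 = 23/360
P(Y=0 | obs) = 1/60 / 23/360 = 6/23
P(Y=1 | obs) = 17/360 / 23/360 = 17/23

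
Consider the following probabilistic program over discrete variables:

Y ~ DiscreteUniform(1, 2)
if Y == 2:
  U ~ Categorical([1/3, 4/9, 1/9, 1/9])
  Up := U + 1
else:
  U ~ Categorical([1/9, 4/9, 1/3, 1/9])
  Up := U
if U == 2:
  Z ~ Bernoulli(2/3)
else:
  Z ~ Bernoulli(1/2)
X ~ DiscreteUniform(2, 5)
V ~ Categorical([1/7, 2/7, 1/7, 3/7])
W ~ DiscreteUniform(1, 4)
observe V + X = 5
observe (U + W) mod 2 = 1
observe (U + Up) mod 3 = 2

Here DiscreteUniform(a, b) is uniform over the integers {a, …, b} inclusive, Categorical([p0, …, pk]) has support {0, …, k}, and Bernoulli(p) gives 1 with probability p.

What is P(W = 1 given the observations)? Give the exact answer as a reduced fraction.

Enumerate traces; 32 have nonzero weight after conditioning:
  (Y=1, U=1, Z=0, X=2, V=3, W=2) weight 1/336
  (Y=1, U=1, Z=0, X=2, V=3, W=4) weight 1/336
  (Y=1, U=1, Z=0, X=3, V=2, W=2) weight 1/1008
  (Y=1, U=1, Z=0, X=3, V=2, W=4) weight 1/1008
  (Y=1, U=1, Z=0, X=4, V=1, W=2) weight 1/504
  (Y=1, U=1, Z=0, X=4, V=1, W=4) weight 1/504
  (Y=1, U=1, Z=0, X=5, V=0, W=2) weight 1/1008
  (Y=1, U=1, Z=0, X=5, V=0, W=4) weight 1/1008
  (Y=2, U=2, Z=0, X=2, V=3, W=1) weight 1/2016
  (Y=2, U=2, Z=0, X=2, V=3, W=3) weight 1/2016
  … 22 more
Group by W:
  weight(W=1) = 1/288
  weight(W=2) = 1/72
  weight(W=3) = 1/288
  weight(W=4) = 1/72
Total weight = 1/288 + 1/72 + 1/288 + 1/72 = 5/144
P(W=1 | obs) = 1/288 / 5/144 = 1/10
P(W=2 | obs) = 1/72 / 5/144 = 2/5
P(W=3 | obs) = 1/288 / 5/144 = 1/10
P(W=4 | obs) = 1/72 / 5/144 = 2/5

P(W = 1 | obs) = 1/10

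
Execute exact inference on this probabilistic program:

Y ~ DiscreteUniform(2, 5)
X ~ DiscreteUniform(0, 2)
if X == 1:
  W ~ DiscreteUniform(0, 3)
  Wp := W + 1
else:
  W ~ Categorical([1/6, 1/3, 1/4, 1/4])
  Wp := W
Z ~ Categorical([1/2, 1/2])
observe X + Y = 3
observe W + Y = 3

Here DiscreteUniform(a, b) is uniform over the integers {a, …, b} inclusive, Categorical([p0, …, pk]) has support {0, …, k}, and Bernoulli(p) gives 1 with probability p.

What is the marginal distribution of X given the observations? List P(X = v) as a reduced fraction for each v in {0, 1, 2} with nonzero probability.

P(X=0) = 2/5, P(X=1) = 3/5

Enumerate traces; 4 have nonzero weight after conditioning:
  (Y=2, X=1, W=1, Z=0) weight 1/96
  (Y=2, X=1, W=1, Z=1) weight 1/96
  (Y=3, X=0, W=0, Z=0) weight 1/144
  (Y=3, X=0, W=0, Z=1) weight 1/144
Group by X:
  weight(X=0) = 1/72
  weight(X=1) = 1/48
Total weight = 1/72 + 1/48 = 5/144
P(X=0 | obs) = 1/72 / 5/144 = 2/5
P(X=1 | obs) = 1/48 / 5/144 = 3/5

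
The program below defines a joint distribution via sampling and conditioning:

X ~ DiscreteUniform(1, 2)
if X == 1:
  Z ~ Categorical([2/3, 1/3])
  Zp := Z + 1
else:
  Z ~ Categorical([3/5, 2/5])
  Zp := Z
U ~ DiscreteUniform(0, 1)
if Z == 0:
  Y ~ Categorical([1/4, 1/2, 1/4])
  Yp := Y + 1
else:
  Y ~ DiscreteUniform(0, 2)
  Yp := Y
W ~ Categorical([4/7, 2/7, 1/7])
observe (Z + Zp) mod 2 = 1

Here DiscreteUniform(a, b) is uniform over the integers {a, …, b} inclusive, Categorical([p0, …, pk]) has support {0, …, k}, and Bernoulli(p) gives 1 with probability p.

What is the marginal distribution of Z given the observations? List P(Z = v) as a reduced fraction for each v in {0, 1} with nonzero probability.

P(Z=0) = 2/3, P(Z=1) = 1/3

Enumerate traces; 36 have nonzero weight after conditioning:
  (X=1, Z=0, U=0, Y=0, W=0) weight 1/42
  (X=1, Z=0, U=0, Y=0, W=1) weight 1/84
  (X=1, Z=0, U=0, Y=0, W=2) weight 1/168
  (X=1, Z=0, U=0, Y=1, W=0) weight 1/21
  (X=1, Z=0, U=0, Y=1, W=1) weight 1/42
  (X=1, Z=0, U=0, Y=1, W=2) weight 1/84
  (X=1, Z=0, U=0, Y=2, W=0) weight 1/42
  (X=1, Z=0, U=0, Y=2, W=1) weight 1/84
  (X=1, Z=1, U=0, Y=0, W=0) weight 1/63
  … 27 more
Group by Z:
  weight(Z=0) = 1/3
  weight(Z=1) = 1/6
Total weight = 1/3 + 1/6 = 1/2
P(Z=0 | obs) = 1/3 / 1/2 = 2/3
P(Z=1 | obs) = 1/6 / 1/2 = 1/3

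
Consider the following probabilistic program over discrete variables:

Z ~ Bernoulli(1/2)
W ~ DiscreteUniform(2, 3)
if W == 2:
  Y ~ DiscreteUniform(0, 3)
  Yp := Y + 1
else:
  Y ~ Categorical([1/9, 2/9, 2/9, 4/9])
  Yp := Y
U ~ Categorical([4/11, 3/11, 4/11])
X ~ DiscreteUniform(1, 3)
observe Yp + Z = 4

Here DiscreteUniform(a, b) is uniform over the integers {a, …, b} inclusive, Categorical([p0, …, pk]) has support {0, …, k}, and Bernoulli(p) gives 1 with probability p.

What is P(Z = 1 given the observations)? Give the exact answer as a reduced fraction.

P(Z = 1 | obs) = 25/34

Enumerate traces; 27 have nonzero weight after conditioning:
  (Z=0, W=2, Y=3, U=0, X=1) weight 1/132
  (Z=0, W=2, Y=3, U=0, X=2) weight 1/132
  (Z=0, W=2, Y=3, U=0, X=3) weight 1/132
  (Z=0, W=2, Y=3, U=1, X=1) weight 1/176
  (Z=0, W=2, Y=3, U=1, X=2) weight 1/176
  (Z=0, W=2, Y=3, U=1, X=3) weight 1/176
  (Z=0, W=2, Y=3, U=2, X=1) weight 1/132
  (Z=0, W=2, Y=3, U=2, X=2) weight 1/132
  (Z=1, W=2, Y=2, U=0, X=1) weight 1/132
  … 18 more
Group by Z:
  weight(Z=0) = 1/16
  weight(Z=1) = 25/144
Total weight = 1/16 + 25/144 = 17/72
P(Z=0 | obs) = 1/16 / 17/72 = 9/34
P(Z=1 | obs) = 25/144 / 17/72 = 25/34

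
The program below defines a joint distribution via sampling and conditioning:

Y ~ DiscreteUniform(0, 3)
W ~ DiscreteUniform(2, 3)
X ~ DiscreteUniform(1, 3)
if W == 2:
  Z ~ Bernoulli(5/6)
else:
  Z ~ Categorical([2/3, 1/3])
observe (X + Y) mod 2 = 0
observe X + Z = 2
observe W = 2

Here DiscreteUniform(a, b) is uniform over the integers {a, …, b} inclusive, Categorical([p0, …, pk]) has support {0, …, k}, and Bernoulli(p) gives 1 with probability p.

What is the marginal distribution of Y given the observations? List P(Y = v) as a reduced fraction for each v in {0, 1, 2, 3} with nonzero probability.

P(Y=0) = 1/12, P(Y=1) = 5/12, P(Y=2) = 1/12, P(Y=3) = 5/12

Enumerate traces; 4 have nonzero weight after conditioning:
  (Y=0, W=2, X=2, Z=0) weight 1/144
  (Y=1, W=2, X=1, Z=1) weight 5/144
  (Y=2, W=2, X=2, Z=0) weight 1/144
  (Y=3, W=2, X=1, Z=1) weight 5/144
Group by Y:
  weight(Y=0) = 1/144
  weight(Y=1) = 5/144
  weight(Y=2) = 1/144
  weight(Y=3) = 5/144
Total weight = 1/144 + 5/144 + 1/144 + 5/144 = 1/12
P(Y=0 | obs) = 1/144 / 1/12 = 1/12
P(Y=1 | obs) = 5/144 / 1/12 = 5/12
P(Y=2 | obs) = 1/144 / 1/12 = 1/12
P(Y=3 | obs) = 5/144 / 1/12 = 5/12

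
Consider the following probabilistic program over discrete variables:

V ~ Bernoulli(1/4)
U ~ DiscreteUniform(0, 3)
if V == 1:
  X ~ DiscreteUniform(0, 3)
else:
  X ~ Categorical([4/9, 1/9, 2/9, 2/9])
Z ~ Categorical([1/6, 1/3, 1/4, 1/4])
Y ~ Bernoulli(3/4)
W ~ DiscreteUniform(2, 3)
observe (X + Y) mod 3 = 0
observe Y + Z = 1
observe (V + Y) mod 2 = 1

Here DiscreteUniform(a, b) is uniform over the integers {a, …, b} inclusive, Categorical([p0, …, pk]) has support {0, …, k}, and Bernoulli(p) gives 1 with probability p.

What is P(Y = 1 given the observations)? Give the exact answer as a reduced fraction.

Enumerate traces; 24 have nonzero weight after conditioning:
  (V=0, U=0, X=2, Z=0, Y=1, W=2) weight 1/384
  (V=0, U=0, X=2, Z=0, Y=1, W=3) weight 1/384
  (V=0, U=1, X=2, Z=0, Y=1, W=2) weight 1/384
  (V=0, U=1, X=2, Z=0, Y=1, W=3) weight 1/384
  (V=0, U=2, X=2, Z=0, Y=1, W=2) weight 1/384
  (V=0, U=2, X=2, Z=0, Y=1, W=3) weight 1/384
  (V=0, U=3, X=2, Z=0, Y=1, W=2) weight 1/384
  (V=0, U=3, X=2, Z=0, Y=1, W=3) weight 1/384
  (V=1, U=0, X=0, Z=1, Y=0, W=2) weight 1/1536
  … 15 more
Group by Y:
  weight(Y=0) = 1/96
  weight(Y=1) = 1/48
Total weight = 1/96 + 1/48 = 1/32
P(Y=0 | obs) = 1/96 / 1/32 = 1/3
P(Y=1 | obs) = 1/48 / 1/32 = 2/3

P(Y = 1 | obs) = 2/3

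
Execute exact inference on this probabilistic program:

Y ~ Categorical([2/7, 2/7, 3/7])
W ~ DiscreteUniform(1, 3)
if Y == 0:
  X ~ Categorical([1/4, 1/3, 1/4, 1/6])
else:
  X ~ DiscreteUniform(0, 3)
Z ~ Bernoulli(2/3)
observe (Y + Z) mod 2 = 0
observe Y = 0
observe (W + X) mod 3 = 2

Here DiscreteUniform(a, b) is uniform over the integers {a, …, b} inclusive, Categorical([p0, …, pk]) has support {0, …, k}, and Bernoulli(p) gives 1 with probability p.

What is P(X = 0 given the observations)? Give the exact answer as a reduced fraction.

Enumerate traces; 4 have nonzero weight after conditioning:
  (Y=0, W=1, X=1, Z=0) weight 2/189
  (Y=0, W=2, X=0, Z=0) weight 1/126
  (Y=0, W=2, X=3, Z=0) weight 1/189
  (Y=0, W=3, X=2, Z=0) weight 1/126
Group by X:
  weight(X=0) = 1/126
  weight(X=1) = 2/189
  weight(X=2) = 1/126
  weight(X=3) = 1/189
Total weight = 1/126 + 2/189 + 1/126 + 1/189 = 2/63
P(X=0 | obs) = 1/126 / 2/63 = 1/4
P(X=1 | obs) = 2/189 / 2/63 = 1/3
P(X=2 | obs) = 1/126 / 2/63 = 1/4
P(X=3 | obs) = 1/189 / 2/63 = 1/6

P(X = 0 | obs) = 1/4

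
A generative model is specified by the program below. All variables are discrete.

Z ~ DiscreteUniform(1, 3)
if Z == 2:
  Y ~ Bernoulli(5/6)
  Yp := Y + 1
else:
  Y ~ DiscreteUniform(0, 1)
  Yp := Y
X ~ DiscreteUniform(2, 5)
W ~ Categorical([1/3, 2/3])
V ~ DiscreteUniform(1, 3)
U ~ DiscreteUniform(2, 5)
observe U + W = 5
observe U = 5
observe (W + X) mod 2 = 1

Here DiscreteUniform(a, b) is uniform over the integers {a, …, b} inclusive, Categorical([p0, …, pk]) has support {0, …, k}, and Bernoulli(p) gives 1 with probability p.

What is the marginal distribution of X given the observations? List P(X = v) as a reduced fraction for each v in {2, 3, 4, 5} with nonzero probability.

Enumerate traces; 36 have nonzero weight after conditioning:
  (Z=1, Y=0, X=3, W=0, V=1, U=5) weight 1/864
  (Z=1, Y=0, X=3, W=0, V=2, U=5) weight 1/864
  (Z=1, Y=0, X=3, W=0, V=3, U=5) weight 1/864
  (Z=1, Y=0, X=5, W=0, V=1, U=5) weight 1/864
  (Z=1, Y=0, X=5, W=0, V=2, U=5) weight 1/864
  (Z=1, Y=0, X=5, W=0, V=3, U=5) weight 1/864
  (Z=1, Y=1, X=3, W=0, V=1, U=5) weight 1/864
  (Z=1, Y=1, X=3, W=0, V=2, U=5) weight 1/864
  … 28 more
Group by X:
  weight(X=3) = 1/48
  weight(X=5) = 1/48
Total weight = 1/48 + 1/48 = 1/24
P(X=3 | obs) = 1/48 / 1/24 = 1/2
P(X=5 | obs) = 1/48 / 1/24 = 1/2

P(X=3) = 1/2, P(X=5) = 1/2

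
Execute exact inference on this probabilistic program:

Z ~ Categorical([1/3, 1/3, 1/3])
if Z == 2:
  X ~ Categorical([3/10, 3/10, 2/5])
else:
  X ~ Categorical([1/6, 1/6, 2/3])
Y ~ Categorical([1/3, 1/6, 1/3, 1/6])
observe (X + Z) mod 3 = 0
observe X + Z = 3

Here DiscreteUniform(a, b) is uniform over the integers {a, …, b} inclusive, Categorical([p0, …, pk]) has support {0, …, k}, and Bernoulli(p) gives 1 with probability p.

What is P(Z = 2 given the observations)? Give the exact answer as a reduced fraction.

P(Z = 2 | obs) = 9/29

Enumerate traces; 8 have nonzero weight after conditioning:
  (Z=1, X=2, Y=0) weight 2/27
  (Z=1, X=2, Y=1) weight 1/27
  (Z=1, X=2, Y=2) weight 2/27
  (Z=1, X=2, Y=3) weight 1/27
  (Z=2, X=1, Y=0) weight 1/30
  (Z=2, X=1, Y=1) weight 1/60
  (Z=2, X=1, Y=2) weight 1/30
  (Z=2, X=1, Y=3) weight 1/60
Group by Z:
  weight(Z=1) = 2/9
  weight(Z=2) = 1/10
Total weight = 2/9 + 1/10 = 29/90
P(Z=1 | obs) = 2/9 / 29/90 = 20/29
P(Z=2 | obs) = 1/10 / 29/90 = 9/29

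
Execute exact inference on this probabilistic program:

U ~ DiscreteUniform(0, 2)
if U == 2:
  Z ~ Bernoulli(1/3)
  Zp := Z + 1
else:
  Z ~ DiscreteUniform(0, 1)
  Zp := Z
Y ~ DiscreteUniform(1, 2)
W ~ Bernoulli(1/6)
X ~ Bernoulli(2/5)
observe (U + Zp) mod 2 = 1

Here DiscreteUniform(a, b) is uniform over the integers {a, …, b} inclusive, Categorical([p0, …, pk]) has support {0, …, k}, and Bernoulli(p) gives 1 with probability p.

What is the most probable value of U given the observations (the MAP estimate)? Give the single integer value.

Enumerate traces; 24 have nonzero weight after conditioning:
  (U=0, Z=1, Y=1, W=0, X=0) weight 1/24
  (U=0, Z=1, Y=1, W=0, X=1) weight 1/36
  (U=0, Z=1, Y=1, W=1, X=0) weight 1/120
  (U=0, Z=1, Y=1, W=1, X=1) weight 1/180
  (U=0, Z=1, Y=2, W=0, X=0) weight 1/24
  (U=0, Z=1, Y=2, W=0, X=1) weight 1/36
  (U=0, Z=1, Y=2, W=1, X=0) weight 1/120
  (U=0, Z=1, Y=2, W=1, X=1) weight 1/180
  (U=1, Z=0, Y=1, W=0, X=0) weight 1/24
  (U=2, Z=0, Y=1, W=0, X=0) weight 1/18
  … 14 more
Group by U:
  weight(U=0) = 1/6
  weight(U=1) = 1/6
  weight(U=2) = 2/9
Total weight = 1/6 + 1/6 + 2/9 = 5/9
P(U=0 | obs) = 1/6 / 5/9 = 3/10
P(U=1 | obs) = 1/6 / 5/9 = 3/10
P(U=2 | obs) = 2/9 / 5/9 = 2/5
argmax = 2

argmax_v P(U = v | obs) = 2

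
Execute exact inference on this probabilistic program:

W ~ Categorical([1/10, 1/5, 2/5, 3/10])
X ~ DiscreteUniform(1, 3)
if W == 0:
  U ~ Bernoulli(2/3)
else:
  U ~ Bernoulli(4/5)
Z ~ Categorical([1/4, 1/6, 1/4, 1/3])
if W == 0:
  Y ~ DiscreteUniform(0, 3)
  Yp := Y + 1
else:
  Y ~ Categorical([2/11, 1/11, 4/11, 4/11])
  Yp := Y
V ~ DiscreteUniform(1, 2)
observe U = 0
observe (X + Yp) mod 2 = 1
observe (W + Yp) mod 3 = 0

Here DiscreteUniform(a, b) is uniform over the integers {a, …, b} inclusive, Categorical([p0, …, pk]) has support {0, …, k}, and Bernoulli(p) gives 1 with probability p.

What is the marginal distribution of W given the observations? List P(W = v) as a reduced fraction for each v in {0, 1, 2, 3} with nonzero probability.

Enumerate traces; 56 have nonzero weight after conditioning:
  (W=0, X=2, U=0, Z=0, Y=2, V=1) weight 1/2880
  (W=0, X=2, U=0, Z=0, Y=2, V=2) weight 1/2880
  (W=0, X=2, U=0, Z=1, Y=2, V=1) weight 1/4320
  (W=0, X=2, U=0, Z=1, Y=2, V=2) weight 1/4320
  (W=0, X=2, U=0, Z=2, Y=2, V=1) weight 1/2880
  (W=0, X=2, U=0, Z=2, Y=2, V=2) weight 1/2880
  (W=0, X=2, U=0, Z=3, Y=2, V=1) weight 1/2160
  (W=0, X=2, U=0, Z=3, Y=2, V=2) weight 1/2160
  (W=1, X=1, U=0, Z=0, Y=2, V=1) weight 1/1650
  (W=2, X=2, U=0, Z=0, Y=1, V=1) weight 1/3300
  … 46 more
Group by W:
  weight(W=0) = 1/360
  weight(W=1) = 8/825
  weight(W=2) = 2/825
  weight(W=3) = 4/275
Total weight = 1/360 + 8/825 + 2/825 + 4/275 = 53/1800
P(W=0 | obs) = 1/360 / 53/1800 = 5/53
P(W=1 | obs) = 8/825 / 53/1800 = 192/583
P(W=2 | obs) = 2/825 / 53/1800 = 48/583
P(W=3 | obs) = 4/275 / 53/1800 = 288/583

P(W=0) = 5/53, P(W=1) = 192/583, P(W=2) = 48/583, P(W=3) = 288/583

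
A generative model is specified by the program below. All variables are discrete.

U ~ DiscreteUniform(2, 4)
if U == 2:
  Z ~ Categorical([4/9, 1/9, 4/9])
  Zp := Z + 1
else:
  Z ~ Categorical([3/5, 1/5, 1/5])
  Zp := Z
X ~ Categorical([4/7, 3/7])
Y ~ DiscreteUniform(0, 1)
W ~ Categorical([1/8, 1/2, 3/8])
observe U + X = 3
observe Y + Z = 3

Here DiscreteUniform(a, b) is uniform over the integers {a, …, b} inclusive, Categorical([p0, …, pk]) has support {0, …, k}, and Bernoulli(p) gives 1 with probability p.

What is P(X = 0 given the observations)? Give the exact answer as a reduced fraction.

P(X = 0 | obs) = 3/8

Enumerate traces; 6 have nonzero weight after conditioning:
  (U=2, Z=2, X=1, Y=1, W=0) weight 1/252
  (U=2, Z=2, X=1, Y=1, W=1) weight 1/63
  (U=2, Z=2, X=1, Y=1, W=2) weight 1/84
  (U=3, Z=2, X=0, Y=1, W=0) weight 1/420
  (U=3, Z=2, X=0, Y=1, W=1) weight 1/105
  (U=3, Z=2, X=0, Y=1, W=2) weight 1/140
Group by X:
  weight(X=0) = 2/105
  weight(X=1) = 2/63
Total weight = 2/105 + 2/63 = 16/315
P(X=0 | obs) = 2/105 / 16/315 = 3/8
P(X=1 | obs) = 2/63 / 16/315 = 5/8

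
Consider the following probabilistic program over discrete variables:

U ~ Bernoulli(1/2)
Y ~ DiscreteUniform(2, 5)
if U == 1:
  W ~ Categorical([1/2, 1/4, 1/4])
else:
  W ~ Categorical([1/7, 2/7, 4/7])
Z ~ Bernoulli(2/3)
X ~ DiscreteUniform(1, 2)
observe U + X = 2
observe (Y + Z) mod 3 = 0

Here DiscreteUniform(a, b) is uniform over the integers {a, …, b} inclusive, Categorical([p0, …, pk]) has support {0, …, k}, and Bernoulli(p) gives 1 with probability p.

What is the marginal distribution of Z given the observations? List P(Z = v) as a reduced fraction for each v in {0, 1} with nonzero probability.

P(Z=0) = 1/5, P(Z=1) = 4/5

Enumerate traces; 18 have nonzero weight after conditioning:
  (U=0, Y=2, W=0, Z=1, X=2) weight 1/168
  (U=0, Y=2, W=1, Z=1, X=2) weight 1/84
  (U=0, Y=2, W=2, Z=1, X=2) weight 1/42
  (U=0, Y=3, W=0, Z=0, X=2) weight 1/336
  (U=0, Y=3, W=1, Z=0, X=2) weight 1/168
  (U=0, Y=3, W=2, Z=0, X=2) weight 1/84
  (U=0, Y=5, W=0, Z=1, X=2) weight 1/168
  (U=0, Y=5, W=1, Z=1, X=2) weight 1/84
  … 10 more
Group by Z:
  weight(Z=0) = 1/24
  weight(Z=1) = 1/6
Total weight = 1/24 + 1/6 = 5/24
P(Z=0 | obs) = 1/24 / 5/24 = 1/5
P(Z=1 | obs) = 1/6 / 5/24 = 4/5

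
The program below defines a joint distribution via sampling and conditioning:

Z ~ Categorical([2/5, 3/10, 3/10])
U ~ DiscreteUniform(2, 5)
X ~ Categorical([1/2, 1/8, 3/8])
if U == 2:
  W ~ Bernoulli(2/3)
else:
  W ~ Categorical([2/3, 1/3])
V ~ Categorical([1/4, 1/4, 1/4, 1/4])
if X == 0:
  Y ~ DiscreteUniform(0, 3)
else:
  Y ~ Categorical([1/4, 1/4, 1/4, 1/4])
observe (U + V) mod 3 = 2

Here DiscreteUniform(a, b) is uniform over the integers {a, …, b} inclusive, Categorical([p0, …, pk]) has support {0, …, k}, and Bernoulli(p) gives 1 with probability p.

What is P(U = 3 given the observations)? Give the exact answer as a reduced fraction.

Enumerate traces; 432 have nonzero weight after conditioning:
  (Z=0, U=2, X=0, W=0, V=0, Y=0) weight 1/960
  (Z=0, U=2, X=0, W=0, V=0, Y=1) weight 1/960
  (Z=0, U=2, X=0, W=0, V=0, Y=2) weight 1/960
  (Z=0, U=2, X=0, W=0, V=0, Y=3) weight 1/960
  (Z=0, U=2, X=0, W=0, V=3, Y=0) weight 1/960
  (Z=0, U=2, X=0, W=0, V=3, Y=1) weight 1/960
  (Z=0, U=2, X=0, W=0, V=3, Y=2) weight 1/960
  (Z=0, U=2, X=0, W=0, V=3, Y=3) weight 1/960
  (Z=0, U=3, X=0, W=0, V=2, Y=0) weight 1/480
  (Z=0, U=4, X=0, W=0, V=1, Y=0) weight 1/480
  … 422 more
Group by U:
  weight(U=2) = 1/8
  weight(U=3) = 1/16
  weight(U=4) = 1/16
  weight(U=5) = 1/8
Total weight = 1/8 + 1/16 + 1/16 + 1/8 = 3/8
P(U=2 | obs) = 1/8 / 3/8 = 1/3
P(U=3 | obs) = 1/16 / 3/8 = 1/6
P(U=4 | obs) = 1/16 / 3/8 = 1/6
P(U=5 | obs) = 1/8 / 3/8 = 1/3

P(U = 3 | obs) = 1/6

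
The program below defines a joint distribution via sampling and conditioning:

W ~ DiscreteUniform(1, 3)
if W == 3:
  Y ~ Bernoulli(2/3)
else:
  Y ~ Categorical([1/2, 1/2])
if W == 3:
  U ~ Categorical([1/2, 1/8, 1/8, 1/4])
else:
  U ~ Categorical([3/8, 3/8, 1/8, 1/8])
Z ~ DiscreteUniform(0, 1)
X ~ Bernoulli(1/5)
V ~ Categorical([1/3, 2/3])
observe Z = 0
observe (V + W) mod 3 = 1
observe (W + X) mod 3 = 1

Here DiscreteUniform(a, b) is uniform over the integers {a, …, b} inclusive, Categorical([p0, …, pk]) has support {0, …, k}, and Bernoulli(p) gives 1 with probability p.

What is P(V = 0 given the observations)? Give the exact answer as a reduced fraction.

P(V = 0 | obs) = 2/3

Enumerate traces; 16 have nonzero weight after conditioning:
  (W=1, Y=0, U=0, Z=0, X=0, V=0) weight 1/120
  (W=1, Y=0, U=1, Z=0, X=0, V=0) weight 1/120
  (W=1, Y=0, U=2, Z=0, X=0, V=0) weight 1/360
  (W=1, Y=0, U=3, Z=0, X=0, V=0) weight 1/360
  (W=1, Y=1, U=0, Z=0, X=0, V=0) weight 1/120
  (W=1, Y=1, U=1, Z=0, X=0, V=0) weight 1/120
  (W=1, Y=1, U=2, Z=0, X=0, V=0) weight 1/360
  (W=1, Y=1, U=3, Z=0, X=0, V=0) weight 1/360
  (W=3, Y=0, U=0, Z=0, X=1, V=1) weight 1/270
  … 7 more
Group by V:
  weight(V=0) = 2/45
  weight(V=1) = 1/45
Total weight = 2/45 + 1/45 = 1/15
P(V=0 | obs) = 2/45 / 1/15 = 2/3
P(V=1 | obs) = 1/45 / 1/15 = 1/3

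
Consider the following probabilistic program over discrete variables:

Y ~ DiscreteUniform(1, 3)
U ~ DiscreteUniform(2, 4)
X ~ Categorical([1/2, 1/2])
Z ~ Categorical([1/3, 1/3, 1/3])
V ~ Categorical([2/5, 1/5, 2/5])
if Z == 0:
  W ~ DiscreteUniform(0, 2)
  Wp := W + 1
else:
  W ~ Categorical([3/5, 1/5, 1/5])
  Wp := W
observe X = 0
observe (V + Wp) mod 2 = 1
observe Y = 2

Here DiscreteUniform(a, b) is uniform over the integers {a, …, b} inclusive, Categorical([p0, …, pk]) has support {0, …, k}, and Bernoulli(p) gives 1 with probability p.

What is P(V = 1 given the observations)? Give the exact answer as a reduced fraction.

Enumerate traces; 39 have nonzero weight after conditioning:
  (Y=2, U=2, X=0, Z=0, V=0, W=0) weight 1/405
  (Y=2, U=2, X=0, Z=0, V=0, W=2) weight 1/405
  (Y=2, U=2, X=0, Z=0, V=1, W=1) weight 1/810
  (Y=2, U=2, X=0, Z=0, V=2, W=0) weight 1/405
  (Y=2, U=2, X=0, Z=0, V=2, W=2) weight 1/405
  (Y=2, U=2, X=0, Z=1, V=0, W=1) weight 1/675
  (Y=2, U=2, X=0, Z=1, V=1, W=0) weight 1/450
  (Y=2, U=2, X=0, Z=1, V=1, W=2) weight 1/1350
  … 31 more
Group by V:
  weight(V=0) = 16/675
  weight(V=1) = 29/1350
  weight(V=2) = 16/675
Total weight = 16/675 + 29/1350 + 16/675 = 31/450
P(V=0 | obs) = 16/675 / 31/450 = 32/93
P(V=1 | obs) = 29/1350 / 31/450 = 29/93
P(V=2 | obs) = 16/675 / 31/450 = 32/93

P(V = 1 | obs) = 29/93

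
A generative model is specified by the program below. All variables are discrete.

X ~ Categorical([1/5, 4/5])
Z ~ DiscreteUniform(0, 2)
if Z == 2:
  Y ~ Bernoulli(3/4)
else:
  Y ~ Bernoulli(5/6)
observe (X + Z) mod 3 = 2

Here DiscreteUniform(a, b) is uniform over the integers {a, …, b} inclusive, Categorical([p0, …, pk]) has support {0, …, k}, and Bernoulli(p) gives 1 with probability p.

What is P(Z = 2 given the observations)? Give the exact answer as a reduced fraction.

P(Z = 2 | obs) = 1/5

Enumerate traces; 4 have nonzero weight after conditioning:
  (X=0, Z=2, Y=0) weight 1/60
  (X=0, Z=2, Y=1) weight 1/20
  (X=1, Z=1, Y=0) weight 2/45
  (X=1, Z=1, Y=1) weight 2/9
Group by Z:
  weight(Z=1) = 4/15
  weight(Z=2) = 1/15
Total weight = 4/15 + 1/15 = 1/3
P(Z=1 | obs) = 4/15 / 1/3 = 4/5
P(Z=2 | obs) = 1/15 / 1/3 = 1/5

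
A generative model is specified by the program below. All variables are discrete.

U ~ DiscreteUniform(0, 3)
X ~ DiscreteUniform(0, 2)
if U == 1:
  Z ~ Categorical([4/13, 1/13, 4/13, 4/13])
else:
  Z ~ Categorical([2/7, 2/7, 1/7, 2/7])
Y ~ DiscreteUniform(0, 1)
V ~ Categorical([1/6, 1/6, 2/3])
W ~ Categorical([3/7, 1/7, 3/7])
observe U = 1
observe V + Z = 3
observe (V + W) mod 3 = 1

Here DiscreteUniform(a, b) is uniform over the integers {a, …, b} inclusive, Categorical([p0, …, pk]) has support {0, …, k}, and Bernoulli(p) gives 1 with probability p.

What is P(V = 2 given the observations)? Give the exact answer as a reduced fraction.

P(V = 2 | obs) = 3/7

Enumerate traces; 18 have nonzero weight after conditioning:
  (U=1, X=0, Z=1, Y=0, V=2, W=2) weight 1/1092
  (U=1, X=0, Z=1, Y=1, V=2, W=2) weight 1/1092
  (U=1, X=0, Z=2, Y=0, V=1, W=0) weight 1/1092
  (U=1, X=0, Z=2, Y=1, V=1, W=0) weight 1/1092
  (U=1, X=0, Z=3, Y=0, V=0, W=1) weight 1/3276
  (U=1, X=0, Z=3, Y=1, V=0, W=1) weight 1/3276
  (U=1, X=1, Z=1, Y=0, V=2, W=2) weight 1/1092
  (U=1, X=1, Z=1, Y=1, V=2, W=2) weight 1/1092
  … 10 more
Group by V:
  weight(V=0) = 1/546
  weight(V=1) = 1/182
  weight(V=2) = 1/182
Total weight = 1/546 + 1/182 + 1/182 = 1/78
P(V=0 | obs) = 1/546 / 1/78 = 1/7
P(V=1 | obs) = 1/182 / 1/78 = 3/7
P(V=2 | obs) = 1/182 / 1/78 = 3/7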